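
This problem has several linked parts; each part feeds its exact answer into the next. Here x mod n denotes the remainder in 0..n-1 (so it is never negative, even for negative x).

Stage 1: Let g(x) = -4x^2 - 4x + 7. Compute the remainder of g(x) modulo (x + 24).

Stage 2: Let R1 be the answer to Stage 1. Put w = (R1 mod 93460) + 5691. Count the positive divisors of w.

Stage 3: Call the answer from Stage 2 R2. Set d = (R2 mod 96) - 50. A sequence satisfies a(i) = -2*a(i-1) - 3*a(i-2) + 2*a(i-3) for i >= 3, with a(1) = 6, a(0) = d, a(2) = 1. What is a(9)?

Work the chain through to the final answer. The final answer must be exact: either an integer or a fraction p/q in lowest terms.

-1640

Stage 1: remainder = value at the root: -4*(-24)^2 - 4*(-24)^1 + 7 = (-2304) + (96) + (7) = -2201; answer -2201
Stage 2: R1 = -2201; w = 96950; 96950 = 2 * 5^2 * 7 * 277; number of divisors = (1+1) * (2+1) * (1+1) * (1+1) = 24; answer 24
Stage 3: R2 = 24; d = -26; a(3) = -2*(1) - 3*(6) + 2*(-26) = -72; iterating: a(3)=-72, a(4)=153, a(5)=-88, a(6)=-427, a(7)=1424, a(8)=-1743, a(9)=-1640; answer -1640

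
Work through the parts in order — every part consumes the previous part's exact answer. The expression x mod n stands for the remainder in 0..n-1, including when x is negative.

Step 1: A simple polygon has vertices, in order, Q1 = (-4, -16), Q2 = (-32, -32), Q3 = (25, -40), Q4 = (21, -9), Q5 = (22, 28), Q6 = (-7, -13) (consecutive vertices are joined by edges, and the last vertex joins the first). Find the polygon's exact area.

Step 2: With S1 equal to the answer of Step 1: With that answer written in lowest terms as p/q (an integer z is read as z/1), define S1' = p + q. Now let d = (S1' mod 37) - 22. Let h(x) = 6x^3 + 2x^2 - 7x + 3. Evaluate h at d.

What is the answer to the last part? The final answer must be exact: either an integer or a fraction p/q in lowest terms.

13432

Step 1: cross terms: (-4*-32 - -32*-16)=-384, (-32*-40 - 25*-32)=2080, (25*-9 - 21*-40)=615, (21*28 - 22*-9)=786, (22*-13 - -7*28)=-90, (-7*-16 - -4*-13)=60; twice the area = |3067| = 3067; area = 3067/2; answer 3067/2
Step 2: S1 = 3067/2; threaded value p + q = 3069; d = 13; 6*(13)^3 + 2*(13)^2 - 7*(13)^1 + 3 = (13182) + (338) + (-91) + (3) = 13432; answer 13432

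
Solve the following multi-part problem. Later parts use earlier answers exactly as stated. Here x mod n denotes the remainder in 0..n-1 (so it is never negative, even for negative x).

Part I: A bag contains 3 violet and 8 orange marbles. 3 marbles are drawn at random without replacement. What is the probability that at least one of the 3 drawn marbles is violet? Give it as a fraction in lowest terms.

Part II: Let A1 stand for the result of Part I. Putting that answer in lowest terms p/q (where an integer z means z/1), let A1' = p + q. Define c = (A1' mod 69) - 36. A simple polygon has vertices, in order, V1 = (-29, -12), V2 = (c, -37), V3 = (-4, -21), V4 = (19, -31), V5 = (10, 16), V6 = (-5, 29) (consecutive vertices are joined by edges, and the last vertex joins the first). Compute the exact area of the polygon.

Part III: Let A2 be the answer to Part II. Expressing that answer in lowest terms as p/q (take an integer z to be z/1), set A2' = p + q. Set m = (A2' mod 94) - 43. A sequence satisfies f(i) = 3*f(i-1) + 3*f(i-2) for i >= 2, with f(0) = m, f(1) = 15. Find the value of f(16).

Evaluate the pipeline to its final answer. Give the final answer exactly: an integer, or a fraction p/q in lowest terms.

-13705929

Part I: total draws C(11,3) = 165; complement C(8,3) = 56; favorable 165 - 56 = 109; P = 109/165; answer 109/165
Part II: A1 = 109/165; threaded value p + q = 274; c = 31; cross terms: (-29*-37 - 31*-12)=1445, (31*-21 - -4*-37)=-799, (-4*-31 - 19*-21)=523, (19*16 - 10*-31)=614, (10*29 - -5*16)=370, (-5*-12 - -29*29)=901; twice the area = |3054| = 3054; area = 1527; answer 1527
Part III: A2 = 1527; threaded value p + q = 1528; m = -19; f(2) = 3*(15) + 3*(-19) = -12; iterating: f(2)=-12, f(3)=9, f(4)=-9, f(5)=0, f(6)=-27, f(7)=-81, f(8)=-324, f(9)=-1215, f(10)=-4617, f(11)=-17496, f(12)=-66339, f(13)=-251505, f(14)=-953532, f(15)=-3615111, f(16)=-13705929; answer -13705929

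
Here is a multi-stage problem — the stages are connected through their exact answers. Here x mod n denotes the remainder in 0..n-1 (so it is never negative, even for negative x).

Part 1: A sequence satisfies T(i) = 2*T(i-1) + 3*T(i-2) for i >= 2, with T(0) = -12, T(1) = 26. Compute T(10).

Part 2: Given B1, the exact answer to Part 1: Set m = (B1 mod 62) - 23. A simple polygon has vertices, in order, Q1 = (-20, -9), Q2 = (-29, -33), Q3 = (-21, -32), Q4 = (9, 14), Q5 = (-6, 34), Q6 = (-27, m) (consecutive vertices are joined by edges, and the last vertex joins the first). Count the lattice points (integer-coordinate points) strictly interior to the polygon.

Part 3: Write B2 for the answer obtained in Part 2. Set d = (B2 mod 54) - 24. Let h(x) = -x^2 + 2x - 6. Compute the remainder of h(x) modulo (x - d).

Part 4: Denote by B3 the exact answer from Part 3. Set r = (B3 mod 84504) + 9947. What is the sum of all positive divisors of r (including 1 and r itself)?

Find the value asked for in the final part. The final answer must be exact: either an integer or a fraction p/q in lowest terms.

Part 1: T(2) = 2*(26) + 3*(-12) = 16; iterating: T(2)=16, T(3)=110, T(4)=268, T(5)=866, T(6)=2536, T(7)=7670, T(8)=22948, T(9)=68906, T(10)=206656; answer 206656
Part 2: B1 = 206656; m = -13; cross terms: (-20*-33 - -29*-9)=399, (-29*-32 - -21*-33)=235, (-21*14 - 9*-32)=-6, (9*34 - -6*14)=390, (-6*-13 - -27*34)=996, (-27*-9 - -20*-13)=-17; twice the area = |1997| = 1997; area = 1997/2; boundary points = 3 + 1 + 2 + 5 + 1 + 1 = 13; strictly interior points = area - boundary/2 + 1 = 993; answer 993
Part 3: B2 = 993; d = -3; remainder = value at the root: -1*(-3)^2 + 2*(-3)^1 - 6 = (-9) + (-6) + (-6) = -21; answer -21
Part 4: B3 = -21; r = 94430; 94430 = 2 * 5 * 7 * 19 * 71; sigma = (1 + 2) * (1 + 5) * (1 + 7) * (1 + 19) * (1 + 71) = 3 * 6 * 8 * 20 * 72 = 207360; answer 207360

207360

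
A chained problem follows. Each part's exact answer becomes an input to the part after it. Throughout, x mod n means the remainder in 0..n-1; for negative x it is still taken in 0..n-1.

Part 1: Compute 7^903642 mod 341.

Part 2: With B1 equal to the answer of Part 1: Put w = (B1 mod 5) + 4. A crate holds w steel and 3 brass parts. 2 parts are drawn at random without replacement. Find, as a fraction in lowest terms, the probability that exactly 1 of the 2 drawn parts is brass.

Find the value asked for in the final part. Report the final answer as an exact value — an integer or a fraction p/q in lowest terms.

Part 1: squarings mod 341: 7^1=7, 7^2=49, 7^4=14, 7^8=196, 7^16=224, 7^32=49, 7^64=14, 7^128=196, 7^256=224, 7^512=49, 7^1024=14, 7^2048=196, 7^4096=224, 7^8192=49, 7^16384=14, 7^32768=196, 7^65536=224, 7^131072=49, 7^262144=14, 7^524288=196; 7^903642 = 7^2 * 7^8 * 7^16 * 7^64 * 7^128 * 7^256 * 7^2048 * 7^16384 * 7^32768 * 7^65536 * 7^262144 * 7^524288 = 16 (mod 341); answer 16
Part 2: B1 = 16; w = 5; total draws C(8,2) = 28; favorable C(3,1)*C(5,1) = 15; P = 15/28; answer 15/28

15/28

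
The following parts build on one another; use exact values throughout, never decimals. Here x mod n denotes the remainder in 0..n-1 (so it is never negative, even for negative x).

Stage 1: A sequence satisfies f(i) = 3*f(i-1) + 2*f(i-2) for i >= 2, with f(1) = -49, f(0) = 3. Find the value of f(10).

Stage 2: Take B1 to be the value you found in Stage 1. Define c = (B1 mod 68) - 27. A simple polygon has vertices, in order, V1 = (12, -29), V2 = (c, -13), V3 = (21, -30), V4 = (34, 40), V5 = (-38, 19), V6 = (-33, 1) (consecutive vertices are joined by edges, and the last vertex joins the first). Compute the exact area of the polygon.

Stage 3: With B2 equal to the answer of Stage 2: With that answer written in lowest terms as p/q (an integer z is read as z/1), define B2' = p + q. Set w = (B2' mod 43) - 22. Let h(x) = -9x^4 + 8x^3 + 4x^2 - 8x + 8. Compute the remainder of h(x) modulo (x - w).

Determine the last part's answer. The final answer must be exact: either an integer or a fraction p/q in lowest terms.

Stage 1: f(2) = 3*(-49) + 2*(3) = -141; iterating: f(2)=-141, f(3)=-521, f(4)=-1845, f(5)=-6577, f(6)=-23421, f(7)=-83417, f(8)=-297093, f(9)=-1058113, f(10)=-3768525; answer -3768525
Stage 2: B1 = -3768525; c = 8; cross terms: (12*-13 - 8*-29)=76, (8*-30 - 21*-13)=33, (21*40 - 34*-30)=1860, (34*19 - -38*40)=2166, (-38*1 - -33*19)=589, (-33*-29 - 12*1)=945; twice the area = |5669| = 5669; area = 5669/2; answer 5669/2
Stage 3: B2 = 5669/2; threaded value p + q = 5671; w = 16; remainder = value at the root: -9*(16)^4 + 8*(16)^3 + 4*(16)^2 - 8*(16)^1 + 8 = (-589824) + (32768) + (1024) + (-128) + (8) = -556152; answer -556152

-556152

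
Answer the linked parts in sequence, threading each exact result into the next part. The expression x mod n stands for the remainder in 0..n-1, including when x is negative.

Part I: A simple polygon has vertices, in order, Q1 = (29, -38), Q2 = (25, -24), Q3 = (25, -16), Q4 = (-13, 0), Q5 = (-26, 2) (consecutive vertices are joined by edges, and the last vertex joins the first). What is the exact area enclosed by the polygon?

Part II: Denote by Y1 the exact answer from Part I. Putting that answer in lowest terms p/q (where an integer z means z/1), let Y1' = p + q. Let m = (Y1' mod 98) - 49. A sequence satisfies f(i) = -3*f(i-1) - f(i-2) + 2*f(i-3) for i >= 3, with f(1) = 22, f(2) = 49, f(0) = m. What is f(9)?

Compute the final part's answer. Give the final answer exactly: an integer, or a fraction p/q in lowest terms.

Part I: cross terms: (29*-24 - 25*-38)=254, (25*-16 - 25*-24)=200, (25*0 - -13*-16)=-208, (-13*2 - -26*0)=-26, (-26*-38 - 29*2)=930; twice the area = |1150| = 1150; area = 575; answer 575
Part II: Y1 = 575; threaded value p + q = 576; m = 37; f(3) = -3*(49) - 1*(22) + 2*(37) = -95; iterating: f(3)=-95, f(4)=280, f(5)=-647, f(6)=1471, f(7)=-3206, f(8)=6853, f(9)=-14411; answer -14411

-14411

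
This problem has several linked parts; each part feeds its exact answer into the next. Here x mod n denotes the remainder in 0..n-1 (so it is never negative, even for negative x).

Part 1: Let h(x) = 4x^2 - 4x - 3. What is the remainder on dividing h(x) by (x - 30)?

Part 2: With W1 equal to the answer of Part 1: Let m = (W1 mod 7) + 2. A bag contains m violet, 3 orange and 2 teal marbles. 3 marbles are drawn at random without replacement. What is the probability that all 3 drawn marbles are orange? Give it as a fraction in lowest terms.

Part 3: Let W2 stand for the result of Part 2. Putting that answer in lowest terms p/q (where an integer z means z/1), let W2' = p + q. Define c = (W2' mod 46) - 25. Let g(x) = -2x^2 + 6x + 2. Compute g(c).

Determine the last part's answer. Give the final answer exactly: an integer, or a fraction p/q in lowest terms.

Part 1: remainder = value at the root: 4*(30)^2 - 4*(30)^1 - 3 = (3600) + (-120) + (-3) = 3477; answer 3477
Part 2: W1 = 3477; m = 7; total draws C(12,3) = 220; favorable C(3,3) = 1; P = 1/220; answer 1/220
Part 3: W2 = 1/220; threaded value p + q = 221; c = 12; -2*(12)^2 + 6*(12)^1 + 2 = (-288) + (72) + (2) = -214; answer -214

-214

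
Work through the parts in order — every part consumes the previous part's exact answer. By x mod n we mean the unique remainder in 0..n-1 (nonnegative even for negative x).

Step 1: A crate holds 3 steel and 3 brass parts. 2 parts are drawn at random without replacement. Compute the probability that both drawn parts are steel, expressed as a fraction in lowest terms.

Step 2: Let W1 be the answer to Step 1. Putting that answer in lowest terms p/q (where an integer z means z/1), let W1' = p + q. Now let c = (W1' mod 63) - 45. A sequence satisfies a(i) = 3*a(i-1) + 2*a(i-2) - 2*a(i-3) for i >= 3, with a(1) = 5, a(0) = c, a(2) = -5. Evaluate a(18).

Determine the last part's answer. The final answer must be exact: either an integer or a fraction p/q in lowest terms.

6339458911

Step 1: total draws C(6,2) = 15; favorable C(3,2) = 3; P = 1/5; answer 1/5
Step 2: W1 = 1/5; threaded value p + q = 6; c = -39; a(3) = 3*(-5) + 2*(5) - 2*(-39) = 73; iterating: a(3)=73, a(4)=199, a(5)=753, a(6)=2511, a(7)=8641, a(8)=29439, a(9)=100577, a(10)=343327, a(11)=1172257, a(12)=4002271, a(13)=13664673, a(14)=46654047, a(15)=159286945, a(16)=543839583, a(17)=1856784545, a(18)=6339458911; answer 6339458911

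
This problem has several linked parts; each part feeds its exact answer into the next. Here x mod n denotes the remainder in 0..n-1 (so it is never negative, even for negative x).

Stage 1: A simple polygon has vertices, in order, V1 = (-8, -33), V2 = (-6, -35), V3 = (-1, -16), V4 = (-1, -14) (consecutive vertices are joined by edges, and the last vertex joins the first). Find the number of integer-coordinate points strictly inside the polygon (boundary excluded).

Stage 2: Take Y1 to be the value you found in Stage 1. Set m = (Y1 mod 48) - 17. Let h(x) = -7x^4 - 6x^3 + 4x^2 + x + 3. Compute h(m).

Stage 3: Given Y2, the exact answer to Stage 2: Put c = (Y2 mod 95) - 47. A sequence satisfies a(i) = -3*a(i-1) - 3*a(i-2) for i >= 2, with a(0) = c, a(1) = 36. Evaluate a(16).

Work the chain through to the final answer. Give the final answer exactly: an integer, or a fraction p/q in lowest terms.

170586

Stage 1: cross terms: (-8*-35 - -6*-33)=82, (-6*-16 - -1*-35)=61, (-1*-14 - -1*-16)=-2, (-1*-33 - -8*-14)=-79; twice the area = |62| = 62; area = 31; boundary points = 2 + 1 + 2 + 1 = 6; strictly interior points = area - boundary/2 + 1 = 29; answer 29
Stage 2: Y1 = 29; m = 12; -7*(12)^4 - 6*(12)^3 + 4*(12)^2 + 1*(12)^1 + 3 = (-145152) + (-10368) + (576) + (12) + (3) = -154929; answer -154929
Stage 3: Y2 = -154929; c = -31; a(2) = -3*(36) - 3*(-31) = -15; iterating: a(2)=-15, a(3)=-63, a(4)=234, a(5)=-513, a(6)=837, a(7)=-972, a(8)=405, a(9)=1701, a(10)=-6318, a(11)=13851, a(12)=-22599, a(13)=26244, a(14)=-10935, a(15)=-45927, a(16)=170586; answer 170586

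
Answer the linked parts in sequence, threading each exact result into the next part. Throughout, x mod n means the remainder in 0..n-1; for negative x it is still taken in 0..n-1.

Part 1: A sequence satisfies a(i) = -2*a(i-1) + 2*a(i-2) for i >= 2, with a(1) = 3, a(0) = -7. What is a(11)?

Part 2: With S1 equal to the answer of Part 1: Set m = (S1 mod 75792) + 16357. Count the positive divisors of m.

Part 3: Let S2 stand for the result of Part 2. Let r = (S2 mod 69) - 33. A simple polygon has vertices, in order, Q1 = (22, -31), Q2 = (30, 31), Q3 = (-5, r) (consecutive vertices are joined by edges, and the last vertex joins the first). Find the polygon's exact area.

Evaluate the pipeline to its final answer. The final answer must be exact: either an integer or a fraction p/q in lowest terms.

Part 1: a(2) = -2*(3) + 2*(-7) = -20; iterating: a(2)=-20, a(3)=46, a(4)=-132, a(5)=356, a(6)=-976, a(7)=2664, a(8)=-7280, a(9)=19888, a(10)=-54336, a(11)=148448; answer 148448
Part 2: S1 = 148448; m = 89013; 89013 = 3 * 29671; number of divisors = (1+1) * (1+1) = 4; answer 4
Part 3: S2 = 4; r = -29; cross terms: (22*31 - 30*-31)=1612, (30*-29 - -5*31)=-715, (-5*-31 - 22*-29)=793; twice the area = |1690| = 1690; area = 845; answer 845

845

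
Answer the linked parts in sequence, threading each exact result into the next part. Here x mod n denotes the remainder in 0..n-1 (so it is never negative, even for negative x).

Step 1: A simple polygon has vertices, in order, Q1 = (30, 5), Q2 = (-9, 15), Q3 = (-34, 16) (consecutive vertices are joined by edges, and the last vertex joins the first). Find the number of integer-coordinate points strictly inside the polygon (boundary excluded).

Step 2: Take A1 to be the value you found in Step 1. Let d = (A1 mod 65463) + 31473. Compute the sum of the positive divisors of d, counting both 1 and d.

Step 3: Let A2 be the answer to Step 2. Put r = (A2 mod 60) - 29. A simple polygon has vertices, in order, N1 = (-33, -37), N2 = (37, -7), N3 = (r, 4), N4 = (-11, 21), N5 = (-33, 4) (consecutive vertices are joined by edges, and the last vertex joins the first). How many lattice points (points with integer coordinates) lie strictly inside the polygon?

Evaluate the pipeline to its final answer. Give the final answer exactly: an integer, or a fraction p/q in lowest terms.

1460

Step 1: cross terms: (30*15 - -9*5)=495, (-9*16 - -34*15)=366, (-34*5 - 30*16)=-650; twice the area = |211| = 211; area = 211/2; boundary points = 1 + 1 + 1 = 3; strictly interior points = area - boundary/2 + 1 = 105; answer 105
Step 2: A1 = 105; d = 31578; 31578 = 2 * 3 * 19 * 277; sigma = (1 + 2) * (1 + 3) * (1 + 19) * (1 + 277) = 3 * 4 * 20 * 278 = 66720; answer 66720
Step 3: A2 = 66720; r = -29; cross terms: (-33*-7 - 37*-37)=1600, (37*4 - -29*-7)=-55, (-29*21 - -11*4)=-565, (-11*4 - -33*21)=649, (-33*-37 - -33*4)=1353; twice the area = |2982| = 2982; area = 1491; boundary points = 10 + 11 + 1 + 1 + 41 = 64; strictly interior points = area - boundary/2 + 1 = 1460; answer 1460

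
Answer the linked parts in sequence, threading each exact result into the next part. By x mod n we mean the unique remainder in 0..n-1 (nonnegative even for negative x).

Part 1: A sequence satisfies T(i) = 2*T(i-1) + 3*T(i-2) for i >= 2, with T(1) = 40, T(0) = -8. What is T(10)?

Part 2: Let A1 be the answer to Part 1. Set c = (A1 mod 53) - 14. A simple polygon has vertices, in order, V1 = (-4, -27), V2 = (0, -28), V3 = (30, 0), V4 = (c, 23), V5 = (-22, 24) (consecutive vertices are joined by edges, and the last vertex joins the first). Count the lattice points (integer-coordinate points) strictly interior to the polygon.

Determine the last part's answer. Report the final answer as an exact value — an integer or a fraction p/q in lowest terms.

1728

Part 1: T(2) = 2*(40) + 3*(-8) = 56; iterating: T(2)=56, T(3)=232, T(4)=632, T(5)=1960, T(6)=5816, T(7)=17512, T(8)=52472, T(9)=157480, T(10)=472376; answer 472376
Part 2: A1 = 472376; c = 26; cross terms: (-4*-28 - 0*-27)=112, (0*0 - 30*-28)=840, (30*23 - 26*0)=690, (26*24 - -22*23)=1130, (-22*-27 - -4*24)=690; twice the area = |3462| = 3462; area = 1731; boundary points = 1 + 2 + 1 + 1 + 3 = 8; strictly interior points = area - boundary/2 + 1 = 1728; answer 1728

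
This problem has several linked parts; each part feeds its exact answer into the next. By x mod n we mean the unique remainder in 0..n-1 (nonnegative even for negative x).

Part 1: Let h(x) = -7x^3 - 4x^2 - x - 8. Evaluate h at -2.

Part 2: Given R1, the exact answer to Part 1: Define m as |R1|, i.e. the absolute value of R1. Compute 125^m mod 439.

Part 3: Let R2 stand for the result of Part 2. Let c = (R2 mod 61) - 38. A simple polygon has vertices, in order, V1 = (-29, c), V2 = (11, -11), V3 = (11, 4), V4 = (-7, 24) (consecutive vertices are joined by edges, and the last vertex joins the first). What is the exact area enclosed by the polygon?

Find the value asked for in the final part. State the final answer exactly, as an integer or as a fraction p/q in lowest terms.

Part 1: -7*(-2)^3 - 4*(-2)^2 - 1*(-2)^1 - 8 = (56) + (-16) + (2) + (-8) = 34; answer 34
Part 2: R1 = 34; m = 34; squarings mod 439: 125^1=125, 125^2=260, 125^4=433, 125^8=36, 125^16=418, 125^32=2; 125^34 = 125^2 * 125^32 = 81 (mod 439); answer 81
Part 3: R2 = 81; c = -18; cross terms: (-29*-11 - 11*-18)=517, (11*4 - 11*-11)=165, (11*24 - -7*4)=292, (-7*-18 - -29*24)=822; twice the area = |1796| = 1796; area = 898; answer 898

898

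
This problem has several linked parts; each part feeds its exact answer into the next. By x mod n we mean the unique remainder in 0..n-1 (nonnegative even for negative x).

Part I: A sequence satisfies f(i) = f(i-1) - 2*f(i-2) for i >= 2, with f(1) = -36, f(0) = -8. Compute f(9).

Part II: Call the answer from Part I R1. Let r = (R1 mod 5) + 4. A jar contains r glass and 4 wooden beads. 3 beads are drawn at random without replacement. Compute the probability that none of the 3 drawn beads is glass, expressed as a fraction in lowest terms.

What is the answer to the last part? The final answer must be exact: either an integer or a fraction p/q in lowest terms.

1/55

Part I: f(2) = 1*(-36) - 2*(-8) = -20; iterating: f(2)=-20, f(3)=52, f(4)=92, f(5)=-12, f(6)=-196, f(7)=-172, f(8)=220, f(9)=564; answer 564
Part II: R1 = 564; r = 8; total draws C(12,3) = 220; favorable C(4,3) = 4; P = 1/55; answer 1/55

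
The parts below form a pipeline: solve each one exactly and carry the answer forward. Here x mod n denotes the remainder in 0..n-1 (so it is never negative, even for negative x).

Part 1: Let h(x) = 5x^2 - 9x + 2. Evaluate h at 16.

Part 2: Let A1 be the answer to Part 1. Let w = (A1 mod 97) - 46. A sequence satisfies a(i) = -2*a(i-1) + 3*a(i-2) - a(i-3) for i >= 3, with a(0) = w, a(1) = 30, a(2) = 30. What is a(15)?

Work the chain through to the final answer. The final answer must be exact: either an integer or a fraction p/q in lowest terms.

Part 1: 5*(16)^2 - 9*(16)^1 + 2 = (1280) + (-144) + (2) = 1138; answer 1138
Part 2: A1 = 1138; w = 25; a(3) = -2*(30) + 3*(30) - 1*(25) = 5; iterating: a(3)=5, a(4)=50, a(5)=-115, a(6)=375, a(7)=-1145, a(8)=3530, a(9)=-10870, a(10)=33475, a(11)=-103090, a(12)=317475, a(13)=-977695, a(14)=3010905, a(15)=-9272370; answer -9272370

-9272370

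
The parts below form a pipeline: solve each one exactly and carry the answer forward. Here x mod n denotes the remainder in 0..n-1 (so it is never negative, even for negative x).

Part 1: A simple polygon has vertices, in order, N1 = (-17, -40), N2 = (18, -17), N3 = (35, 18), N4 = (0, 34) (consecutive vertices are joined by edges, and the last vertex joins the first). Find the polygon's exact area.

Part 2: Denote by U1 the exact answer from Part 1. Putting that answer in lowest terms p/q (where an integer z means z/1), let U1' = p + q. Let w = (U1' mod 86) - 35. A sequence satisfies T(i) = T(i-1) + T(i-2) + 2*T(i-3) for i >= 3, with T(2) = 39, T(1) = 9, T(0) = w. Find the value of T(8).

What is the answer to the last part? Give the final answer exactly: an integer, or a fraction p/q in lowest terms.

2055

Part 1: cross terms: (-17*-17 - 18*-40)=1009, (18*18 - 35*-17)=919, (35*34 - 0*18)=1190, (0*-40 - -17*34)=578; twice the area = |3696| = 3696; area = 1848; answer 1848
Part 2: U1 = 1848; threaded value p + q = 1849; w = 8; T(3) = 1*(39) + 1*(9) + 2*(8) = 64; iterating: T(3)=64, T(4)=121, T(5)=263, T(6)=512, T(7)=1017, T(8)=2055; answer 2055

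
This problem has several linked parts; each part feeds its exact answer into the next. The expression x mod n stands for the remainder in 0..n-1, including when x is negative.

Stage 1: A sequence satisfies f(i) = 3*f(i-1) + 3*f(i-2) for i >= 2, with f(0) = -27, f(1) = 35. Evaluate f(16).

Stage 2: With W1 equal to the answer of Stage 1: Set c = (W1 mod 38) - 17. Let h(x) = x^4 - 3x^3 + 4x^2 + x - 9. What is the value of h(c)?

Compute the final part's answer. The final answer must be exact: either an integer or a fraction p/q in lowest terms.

Stage 1: f(2) = 3*(35) + 3*(-27) = 24; iterating: f(2)=24, f(3)=177, f(4)=603, f(5)=2340, f(6)=8829, f(7)=33507, f(8)=127008, f(9)=481545, f(10)=1825659, f(11)=6921612, f(12)=26241813, f(13)=99490275, f(14)=377196264, f(15)=1430059617, f(16)=5421767643; answer 5421767643
Stage 2: W1 = 5421767643; c = 16; 1*(16)^4 - 3*(16)^3 + 4*(16)^2 + 1*(16)^1 - 9 = (65536) + (-12288) + (1024) + (16) + (-9) = 54279; answer 54279

54279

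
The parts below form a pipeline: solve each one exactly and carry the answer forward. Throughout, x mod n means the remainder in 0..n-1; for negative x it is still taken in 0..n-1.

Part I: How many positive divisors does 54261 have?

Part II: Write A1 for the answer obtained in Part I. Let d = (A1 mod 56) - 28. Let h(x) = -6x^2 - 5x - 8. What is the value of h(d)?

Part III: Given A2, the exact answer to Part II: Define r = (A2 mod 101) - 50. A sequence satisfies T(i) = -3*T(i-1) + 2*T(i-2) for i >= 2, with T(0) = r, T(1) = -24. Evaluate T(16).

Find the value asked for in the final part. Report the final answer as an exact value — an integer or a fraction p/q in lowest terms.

Part I: 54261 = 3^2 * 6029; number of divisors = (2+1) * (1+1) = 6; answer 6
Part II: A1 = 6; d = -22; -6*(-22)^2 - 5*(-22)^1 - 8 = (-2904) + (110) + (-8) = -2802; answer -2802
Part III: A2 = -2802; r = -24; T(2) = -3*(-24) + 2*(-24) = 24; iterating: T(2)=24, T(3)=-120, T(4)=408, T(5)=-1464, T(6)=5208, T(7)=-18552, T(8)=66072, T(9)=-235320, T(10)=838104, T(11)=-2984952, T(12)=10631064, T(13)=-37863096, T(14)=134851416, T(15)=-480280440, T(16)=1710544152; answer 1710544152

1710544152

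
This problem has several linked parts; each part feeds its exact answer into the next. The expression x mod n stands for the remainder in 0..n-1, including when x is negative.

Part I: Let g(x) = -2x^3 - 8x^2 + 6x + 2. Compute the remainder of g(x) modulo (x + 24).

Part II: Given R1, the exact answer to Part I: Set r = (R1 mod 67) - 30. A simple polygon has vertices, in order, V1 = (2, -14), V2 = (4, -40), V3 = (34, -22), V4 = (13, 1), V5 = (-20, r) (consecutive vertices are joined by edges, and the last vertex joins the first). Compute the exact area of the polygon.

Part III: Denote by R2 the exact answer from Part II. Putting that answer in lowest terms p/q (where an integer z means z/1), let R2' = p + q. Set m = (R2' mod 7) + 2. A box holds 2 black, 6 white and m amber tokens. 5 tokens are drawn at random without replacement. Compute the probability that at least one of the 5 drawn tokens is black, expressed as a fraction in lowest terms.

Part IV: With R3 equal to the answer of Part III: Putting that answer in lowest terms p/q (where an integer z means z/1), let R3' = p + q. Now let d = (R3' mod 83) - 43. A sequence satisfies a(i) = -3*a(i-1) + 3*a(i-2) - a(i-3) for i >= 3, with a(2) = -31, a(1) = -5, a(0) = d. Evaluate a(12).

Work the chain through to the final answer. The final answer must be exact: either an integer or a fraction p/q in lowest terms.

-18943914

Part I: remainder = value at the root: -2*(-24)^3 - 8*(-24)^2 + 6*(-24)^1 + 2 = (27648) + (-4608) + (-144) + (2) = 22898; answer 22898
Part II: R1 = 22898; r = 21; cross terms: (2*-40 - 4*-14)=-24, (4*-22 - 34*-40)=1272, (34*1 - 13*-22)=320, (13*21 - -20*1)=293, (-20*-14 - 2*21)=238; twice the area = |2099| = 2099; area = 2099/2; answer 2099/2
Part III: R2 = 2099/2; threaded value p + q = 2101; m = 3; total draws C(11,5) = 462; complement C(9,5) = 126; favorable 462 - 126 = 336; P = 8/11; answer 8/11
Part IV: R3 = 8/11; threaded value p + q = 19; d = -24; a(3) = -3*(-31) + 3*(-5) - 1*(-24) = 102; iterating: a(3)=102, a(4)=-394, a(5)=1519, a(6)=-5841, a(7)=22474, a(8)=-86464, a(9)=332655, a(10)=-1279831, a(11)=4923922, a(12)=-18943914; answer -18943914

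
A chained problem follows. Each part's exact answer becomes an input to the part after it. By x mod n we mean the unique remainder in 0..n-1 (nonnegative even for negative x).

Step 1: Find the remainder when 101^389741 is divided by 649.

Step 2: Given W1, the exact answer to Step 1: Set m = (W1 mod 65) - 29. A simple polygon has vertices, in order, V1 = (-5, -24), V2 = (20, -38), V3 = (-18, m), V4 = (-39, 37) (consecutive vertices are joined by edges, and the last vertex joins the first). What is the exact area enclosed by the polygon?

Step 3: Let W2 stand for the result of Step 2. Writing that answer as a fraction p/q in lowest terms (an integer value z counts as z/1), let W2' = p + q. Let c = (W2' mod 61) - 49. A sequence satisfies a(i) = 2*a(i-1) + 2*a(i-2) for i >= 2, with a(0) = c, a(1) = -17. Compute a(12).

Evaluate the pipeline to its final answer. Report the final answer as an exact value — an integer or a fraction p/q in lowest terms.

-1396800

Step 1: squarings mod 649: 101^1=101, 101^2=466, 101^4=390, 101^8=234, 101^16=240, 101^32=488, 101^64=610, 101^128=223, 101^256=405, 101^512=477, 101^1024=379, 101^2048=212, 101^4096=163, 101^8192=609, 101^16384=302, 101^32768=344, 101^65536=218, 101^131072=147, 101^262144=192; 101^389741 = 101^1 * 101^4 * 101^8 * 101^32 * 101^64 * 101^512 * 101^4096 * 101^8192 * 101^16384 * 101^32768 * 101^65536 * 101^262144 = 519 (mod 649); answer 519
Step 2: W1 = 519; m = 35; cross terms: (-5*-38 - 20*-24)=670, (20*35 - -18*-38)=16, (-18*37 - -39*35)=699, (-39*-24 - -5*37)=1121; twice the area = |2506| = 2506; area = 1253; answer 1253
Step 3: W2 = 1253; threaded value p + q = 1254; c = -15; a(2) = 2*(-17) + 2*(-15) = -64; iterating: a(2)=-64, a(3)=-162, a(4)=-452, a(5)=-1228, a(6)=-3360, a(7)=-9176, a(8)=-25072, a(9)=-68496, a(10)=-187136, a(11)=-511264, a(12)=-1396800; answer -1396800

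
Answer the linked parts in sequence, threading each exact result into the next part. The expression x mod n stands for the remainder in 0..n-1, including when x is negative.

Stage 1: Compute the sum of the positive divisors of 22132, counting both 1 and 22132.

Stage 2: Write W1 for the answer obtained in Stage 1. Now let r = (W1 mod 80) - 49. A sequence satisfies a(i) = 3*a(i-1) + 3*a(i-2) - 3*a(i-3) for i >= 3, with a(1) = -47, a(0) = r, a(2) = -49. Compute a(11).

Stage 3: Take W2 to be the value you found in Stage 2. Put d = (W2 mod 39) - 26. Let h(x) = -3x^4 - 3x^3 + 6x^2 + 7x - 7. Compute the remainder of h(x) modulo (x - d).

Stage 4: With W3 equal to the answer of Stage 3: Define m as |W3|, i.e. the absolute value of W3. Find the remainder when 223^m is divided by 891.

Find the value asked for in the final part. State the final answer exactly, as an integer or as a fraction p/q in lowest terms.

Stage 1: 22132 = 2^2 * 11 * 503; sigma = (1 + 2 + 4) * (1 + 11) * (1 + 503) = 7 * 12 * 504 = 42336; answer 42336
Stage 2: W1 = 42336; r = -33; a(3) = 3*(-49) + 3*(-47) - 3*(-33) = -189; iterating: a(3)=-189, a(4)=-573, a(5)=-2139, a(6)=-7569, a(7)=-27405, a(8)=-98505, a(9)=-355023, a(10)=-1278369, a(11)=-4604661; answer -4604661
Stage 3: W2 = -4604661; d = 4; remainder = value at the root: -3*(4)^4 - 3*(4)^3 + 6*(4)^2 + 7*(4)^1 - 7 = (-768) + (-192) + (96) + (28) + (-7) = -843; answer -843
Stage 4: W3 = -843; m = 843; squarings mod 891: 223^1=223, 223^2=724, 223^4=268, 223^8=544, 223^16=124, 223^32=229, 223^64=763, 223^128=346, 223^256=322, 223^512=328; 223^843 = 223^1 * 223^2 * 223^8 * 223^64 * 223^256 * 223^512 = 280 (mod 891); answer 280

280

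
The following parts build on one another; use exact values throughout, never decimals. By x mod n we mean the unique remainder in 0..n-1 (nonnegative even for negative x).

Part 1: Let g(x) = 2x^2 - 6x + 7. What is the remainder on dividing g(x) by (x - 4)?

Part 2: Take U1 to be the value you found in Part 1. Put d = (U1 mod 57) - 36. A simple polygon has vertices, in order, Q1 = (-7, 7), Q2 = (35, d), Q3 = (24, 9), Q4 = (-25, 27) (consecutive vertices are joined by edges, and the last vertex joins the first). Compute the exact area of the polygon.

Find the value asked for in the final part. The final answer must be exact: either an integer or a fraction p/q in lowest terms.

804

Part 1: remainder = value at the root: 2*(4)^2 - 6*(4)^1 + 7 = (32) + (-24) + (7) = 15; answer 15
Part 2: U1 = 15; d = -21; cross terms: (-7*-21 - 35*7)=-98, (35*9 - 24*-21)=819, (24*27 - -25*9)=873, (-25*7 - -7*27)=14; twice the area = |1608| = 1608; area = 804; answer 804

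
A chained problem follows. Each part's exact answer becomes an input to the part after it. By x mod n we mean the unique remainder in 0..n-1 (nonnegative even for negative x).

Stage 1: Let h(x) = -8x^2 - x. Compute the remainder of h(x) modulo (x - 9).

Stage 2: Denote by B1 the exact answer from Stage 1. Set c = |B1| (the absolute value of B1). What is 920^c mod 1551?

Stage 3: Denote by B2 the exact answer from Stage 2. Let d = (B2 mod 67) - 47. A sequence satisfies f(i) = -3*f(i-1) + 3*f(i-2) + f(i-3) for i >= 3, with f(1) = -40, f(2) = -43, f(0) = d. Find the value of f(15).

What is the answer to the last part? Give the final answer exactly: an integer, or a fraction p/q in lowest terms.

311383808

Stage 1: remainder = value at the root: -8*(9)^2 - 1*(9)^1 = (-648) + (-9) = -657; answer -657
Stage 2: B1 = -657; c = 657; squarings mod 1551: 920^1=920, 920^2=1105, 920^4=388, 920^8=97, 920^16=103, 920^32=1303, 920^64=1015, 920^128=361, 920^256=37, 920^512=1369; 920^657 = 920^1 * 920^16 * 920^128 * 920^512 = 314 (mod 1551); answer 314
Stage 3: B2 = 314; d = -1; f(3) = -3*(-43) + 3*(-40) + 1*(-1) = 8; iterating: f(3)=8, f(4)=-193, f(5)=560, f(6)=-2251, f(7)=8240, f(8)=-30913, f(9)=115208, f(10)=-430123, f(11)=1605080, f(12)=-5990401, f(13)=22356320, f(14)=-83435083, f(15)=311383808; answer 311383808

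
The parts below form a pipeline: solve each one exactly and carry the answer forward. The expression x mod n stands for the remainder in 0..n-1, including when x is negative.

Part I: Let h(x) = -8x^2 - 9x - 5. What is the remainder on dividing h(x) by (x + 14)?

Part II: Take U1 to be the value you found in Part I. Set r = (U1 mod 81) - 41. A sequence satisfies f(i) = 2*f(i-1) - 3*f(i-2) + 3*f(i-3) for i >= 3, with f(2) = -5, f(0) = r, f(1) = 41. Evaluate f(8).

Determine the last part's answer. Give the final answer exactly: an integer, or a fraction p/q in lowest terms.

Part I: remainder = value at the root: -8*(-14)^2 - 9*(-14)^1 - 5 = (-1568) + (126) + (-5) = -1447; answer -1447
Part II: U1 = -1447; r = -30; f(3) = 2*(-5) - 3*(41) + 3*(-30) = -223; iterating: f(3)=-223, f(4)=-308, f(5)=38, f(6)=331, f(7)=-376, f(8)=-1631; answer -1631

-1631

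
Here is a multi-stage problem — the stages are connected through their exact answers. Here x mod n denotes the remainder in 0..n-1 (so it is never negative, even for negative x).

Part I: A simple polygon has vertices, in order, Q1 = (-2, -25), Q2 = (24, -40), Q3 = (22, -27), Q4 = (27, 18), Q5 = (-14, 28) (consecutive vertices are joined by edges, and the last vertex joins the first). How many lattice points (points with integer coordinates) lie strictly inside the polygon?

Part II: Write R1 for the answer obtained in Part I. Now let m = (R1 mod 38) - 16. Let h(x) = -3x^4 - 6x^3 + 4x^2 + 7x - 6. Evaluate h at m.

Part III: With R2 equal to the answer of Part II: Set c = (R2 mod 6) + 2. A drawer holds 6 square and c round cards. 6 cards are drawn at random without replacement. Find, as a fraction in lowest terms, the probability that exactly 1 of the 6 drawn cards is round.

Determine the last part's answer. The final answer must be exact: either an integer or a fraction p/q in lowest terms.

Part I: cross terms: (-2*-40 - 24*-25)=680, (24*-27 - 22*-40)=232, (22*18 - 27*-27)=1125, (27*28 - -14*18)=1008, (-14*-25 - -2*28)=406; twice the area = |3451| = 3451; area = 3451/2; boundary points = 1 + 1 + 5 + 1 + 1 = 9; strictly interior points = area - boundary/2 + 1 = 1722; answer 1722
Part II: R1 = 1722; m = -4; -3*(-4)^4 - 6*(-4)^3 + 4*(-4)^2 + 7*(-4)^1 - 6 = (-768) + (384) + (64) + (-28) + (-6) = -354; answer -354
Part III: R2 = -354; c = 2; total draws C(8,6) = 28; favorable C(2,1)*C(6,5) = 12; P = 3/7; answer 3/7

3/7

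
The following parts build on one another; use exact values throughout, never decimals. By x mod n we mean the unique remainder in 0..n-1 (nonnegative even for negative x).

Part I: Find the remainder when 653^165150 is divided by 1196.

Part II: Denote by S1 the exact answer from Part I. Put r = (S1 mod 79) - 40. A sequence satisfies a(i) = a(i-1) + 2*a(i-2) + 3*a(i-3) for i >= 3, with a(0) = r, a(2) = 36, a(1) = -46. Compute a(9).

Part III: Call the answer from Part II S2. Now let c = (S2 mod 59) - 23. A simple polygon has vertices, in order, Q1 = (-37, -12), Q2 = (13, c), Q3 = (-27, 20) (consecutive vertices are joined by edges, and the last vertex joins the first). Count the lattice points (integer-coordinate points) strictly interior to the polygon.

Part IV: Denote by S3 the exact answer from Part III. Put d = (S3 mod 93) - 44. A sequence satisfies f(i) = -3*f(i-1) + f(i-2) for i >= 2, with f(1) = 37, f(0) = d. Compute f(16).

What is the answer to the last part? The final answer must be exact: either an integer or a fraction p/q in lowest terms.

-2478164791

Part I: squarings mod 1196: 653^1=653, 653^2=633, 653^4=29, 653^8=841, 653^16=445, 653^32=685, 653^64=393, 653^128=165, 653^256=913, 653^512=1153, 653^1024=653, 653^2048=633, 653^4096=29, 653^8192=841, 653^16384=445, 653^32768=685, 653^65536=393, 653^131072=165; 653^165150 = 653^2 * 653^4 * 653^8 * 653^16 * 653^256 * 653^1024 * 653^32768 * 653^131072 = 625 (mod 1196); answer 625
Part II: S1 = 625; r = 32; a(3) = 1*(36) + 2*(-46) + 3*(32) = 40; iterating: a(3)=40, a(4)=-26, a(5)=162, a(6)=230, a(7)=476, a(8)=1422, a(9)=3064; answer 3064
Part III: S2 = 3064; c = 32; cross terms: (-37*32 - 13*-12)=-1028, (13*20 - -27*32)=1124, (-27*-12 - -37*20)=1064; twice the area = |1160| = 1160; area = 580; boundary points = 2 + 4 + 2 = 8; strictly interior points = area - boundary/2 + 1 = 577; answer 577
Part IV: S3 = 577; d = -25; f(2) = -3*(37) + 1*(-25) = -136; iterating: f(2)=-136, f(3)=445, f(4)=-1471, f(5)=4858, f(6)=-16045, f(7)=52993, f(8)=-175024, f(9)=578065, f(10)=-1909219, f(11)=6305722, f(12)=-20826385, f(13)=68784877, f(14)=-227181016, f(15)=750327925, f(16)=-2478164791; answer -2478164791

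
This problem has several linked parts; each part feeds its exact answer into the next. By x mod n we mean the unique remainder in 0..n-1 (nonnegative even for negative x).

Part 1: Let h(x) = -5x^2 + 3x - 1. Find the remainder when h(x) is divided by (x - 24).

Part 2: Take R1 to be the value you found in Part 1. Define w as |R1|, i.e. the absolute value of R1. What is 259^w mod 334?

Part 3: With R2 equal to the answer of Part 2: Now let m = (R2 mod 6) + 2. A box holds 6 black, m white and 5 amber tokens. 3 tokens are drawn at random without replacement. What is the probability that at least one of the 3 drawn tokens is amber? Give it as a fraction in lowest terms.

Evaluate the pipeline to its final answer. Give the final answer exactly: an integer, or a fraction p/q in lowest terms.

10/13

Part 1: remainder = value at the root: -5*(24)^2 + 3*(24)^1 - 1 = (-2880) + (72) + (-1) = -2809; answer -2809
Part 2: R1 = -2809; w = 2809; squarings mod 334: 259^1=259, 259^2=281, 259^4=137, 259^8=65, 259^16=217, 259^32=329, 259^64=25, 259^128=291, 259^256=179, 259^512=311, 259^1024=195, 259^2048=283; 259^2809 = 259^1 * 259^8 * 259^16 * 259^32 * 259^64 * 259^128 * 259^512 * 259^2048 = 163 (mod 334); answer 163
Part 3: R2 = 163; m = 3; total draws C(14,3) = 364; complement C(9,3) = 84; favorable 364 - 84 = 280; P = 10/13; answer 10/13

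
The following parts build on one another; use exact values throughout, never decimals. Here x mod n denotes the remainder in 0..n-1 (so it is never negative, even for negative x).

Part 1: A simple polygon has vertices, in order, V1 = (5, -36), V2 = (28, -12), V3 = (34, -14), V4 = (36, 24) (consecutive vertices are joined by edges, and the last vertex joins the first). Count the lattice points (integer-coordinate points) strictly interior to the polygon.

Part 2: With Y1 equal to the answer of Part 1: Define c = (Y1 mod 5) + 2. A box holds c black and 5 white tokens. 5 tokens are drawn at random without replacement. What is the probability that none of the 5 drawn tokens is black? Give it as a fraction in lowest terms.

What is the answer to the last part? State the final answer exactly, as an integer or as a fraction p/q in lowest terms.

Part 1: cross terms: (5*-12 - 28*-36)=948, (28*-14 - 34*-12)=16, (34*24 - 36*-14)=1320, (36*-36 - 5*24)=-1416; twice the area = |868| = 868; area = 434; boundary points = 1 + 2 + 2 + 1 = 6; strictly interior points = area - boundary/2 + 1 = 432; answer 432
Part 2: Y1 = 432; c = 4; total draws C(9,5) = 126; favorable C(5,5) = 1; P = 1/126; answer 1/126

1/126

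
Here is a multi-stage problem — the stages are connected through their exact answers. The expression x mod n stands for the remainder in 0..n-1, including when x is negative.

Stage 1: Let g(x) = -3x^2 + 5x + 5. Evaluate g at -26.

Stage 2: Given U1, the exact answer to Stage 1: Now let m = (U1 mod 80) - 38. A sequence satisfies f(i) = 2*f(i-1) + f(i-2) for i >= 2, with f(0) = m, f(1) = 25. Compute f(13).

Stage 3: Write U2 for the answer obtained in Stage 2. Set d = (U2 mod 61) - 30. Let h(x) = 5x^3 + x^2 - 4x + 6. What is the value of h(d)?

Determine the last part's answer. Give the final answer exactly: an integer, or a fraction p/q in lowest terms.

88458

Stage 1: -3*(-26)^2 + 5*(-26)^1 + 5 = (-2028) + (-130) + (5) = -2153; answer -2153
Stage 2: U1 = -2153; m = -31; f(2) = 2*(25) + 1*(-31) = 19; iterating: f(2)=19, f(3)=63, f(4)=145, f(5)=353, f(6)=851, f(7)=2055, f(8)=4961, f(9)=11977, f(10)=28915, f(11)=69807, f(12)=168529, f(13)=406865; answer 406865
Stage 3: U2 = 406865; d = 26; 5*(26)^3 + 1*(26)^2 - 4*(26)^1 + 6 = (87880) + (676) + (-104) + (6) = 88458; answer 88458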